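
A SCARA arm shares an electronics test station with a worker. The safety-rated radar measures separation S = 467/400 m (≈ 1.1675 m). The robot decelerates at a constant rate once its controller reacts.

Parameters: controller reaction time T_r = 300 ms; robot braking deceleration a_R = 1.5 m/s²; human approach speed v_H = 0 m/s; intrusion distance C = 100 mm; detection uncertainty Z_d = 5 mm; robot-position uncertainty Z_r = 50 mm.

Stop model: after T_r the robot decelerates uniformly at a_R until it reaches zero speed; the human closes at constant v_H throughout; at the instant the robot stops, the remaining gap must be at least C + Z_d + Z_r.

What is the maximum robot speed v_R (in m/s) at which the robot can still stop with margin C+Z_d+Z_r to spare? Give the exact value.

v_R_max = 27/20 m/s = 1.3500 m/s

quadratic (1/3)·v² + (3/10)·v + (-81/80) = 0
  disc = (3/10)² − 4·(1/3)·(-81/80) = 36/25 ; √disc = 6/5
  v_R = (−(3/10) + 6/5) / (2·(1/3)) = 27/20 m/s
check:
braking lasts T_s = (27/20)/(3/2) = 0.9000 s
robot in T_r: 1.3500·0.3000 = 0.4050 m
robot covers 1.3500·0.9000 − ½·1.5000·0.9000² = 0.6075 m while stopping
human over T_r+T_s: 0.0000·(0.3000+0.9000) = 0.0000 m
residual clearance needed = 0.1000+0.0050+0.0500 = 0.1550 m
sum ≈ 0.4050+0.6075+0.0000+0.1550 ≈ 1.1675 m = S ✓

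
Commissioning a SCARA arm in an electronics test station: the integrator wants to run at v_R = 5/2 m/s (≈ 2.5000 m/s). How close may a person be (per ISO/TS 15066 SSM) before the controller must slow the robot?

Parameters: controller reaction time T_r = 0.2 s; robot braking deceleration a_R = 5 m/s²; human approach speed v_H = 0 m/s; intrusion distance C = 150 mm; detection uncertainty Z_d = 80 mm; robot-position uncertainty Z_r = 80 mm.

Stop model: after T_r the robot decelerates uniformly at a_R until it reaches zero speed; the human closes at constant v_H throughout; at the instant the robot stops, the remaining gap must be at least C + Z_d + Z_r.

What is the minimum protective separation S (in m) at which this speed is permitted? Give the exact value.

S_min = 287/200 m = 1.4350 m

braking lasts T_s = (5/2)/5 = 0.5000 s
robot in T_r: 2.5000·0.2000 = 0.5000 m
robot covers 2.5000·0.5000 − ½·5.0000·0.5000² = 0.6250 m while stopping
person approaches 0.0000·(0.2000+0.5000) = 0.0000 m
residual clearance needed = 0.1500+0.0800+0.0800 = 0.3100 m
S_min ≈ 0.5000+0.6250+0.0000+0.3100  ⇒  S_min = 287/200 m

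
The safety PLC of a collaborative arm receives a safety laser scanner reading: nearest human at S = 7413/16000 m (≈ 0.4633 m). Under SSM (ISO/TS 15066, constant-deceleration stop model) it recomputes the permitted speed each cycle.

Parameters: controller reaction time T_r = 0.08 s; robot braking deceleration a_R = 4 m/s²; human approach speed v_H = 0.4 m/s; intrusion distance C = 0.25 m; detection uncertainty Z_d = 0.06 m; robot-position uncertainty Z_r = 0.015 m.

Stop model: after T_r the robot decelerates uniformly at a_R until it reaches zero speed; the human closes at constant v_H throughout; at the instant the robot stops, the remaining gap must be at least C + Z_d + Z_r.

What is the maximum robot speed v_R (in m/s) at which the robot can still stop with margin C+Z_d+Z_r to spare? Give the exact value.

quadratic (1/8)·v² + (9/50)·v + (-1701/16000) = 0
  disc = (9/50)² − 4·(1/8)·(-1701/16000) = 13689/160000 ; √disc = 117/400
  v_R = (−(9/50) + 117/400) / (2·(1/8)) = 9/20 m/s
check:
braking lasts T_s = (9/20)/4 = 0.1125 s
robot covers v_R·T_r = 0.4500·0.0800 = 0.0360 m before braking
robot covers 0.4500·0.1125 − ½·4.0000·0.1125² = 0.0253 m while stopping
human over T_r+T_s: 0.4000·(0.0800+0.1125) = 0.0770 m
margins: 0.2500+0.0600+0.0150 = 0.3250 m
sum ≈ 0.0360+0.0253+0.0770+0.3250 ≈ 0.4633 m = S ✓

v_R_max = 9/20 m/s = 0.4500 m/s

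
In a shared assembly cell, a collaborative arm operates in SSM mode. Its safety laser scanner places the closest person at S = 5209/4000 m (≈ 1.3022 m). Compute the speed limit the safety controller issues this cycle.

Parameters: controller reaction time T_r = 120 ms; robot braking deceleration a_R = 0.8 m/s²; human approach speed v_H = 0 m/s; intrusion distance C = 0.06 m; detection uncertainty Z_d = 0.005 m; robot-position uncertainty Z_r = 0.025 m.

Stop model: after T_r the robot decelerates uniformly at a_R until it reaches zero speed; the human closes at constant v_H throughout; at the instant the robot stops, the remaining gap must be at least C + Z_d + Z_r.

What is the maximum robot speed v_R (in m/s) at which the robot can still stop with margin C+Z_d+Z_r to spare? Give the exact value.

collect terms ⇒ (5/8)·v_R² + (3/25)·v_R + (-4849/4000) = 0
  disc = (3/25)² − 4·(5/8)·(-4849/4000) = 121801/40000 ; √disc = 349/200
  v_R = (−(3/25) + 349/200) / (2·(5/8)) = 13/10 m/s
check:
stop time T_s = (13/10)/(4/5) = 1.6250 s
reaction-phase robot travel = 1.3000·0.1200 = 0.1560 m
robot under decel: 1.3000²/(2·0.8000) = 1.0562 m
human closes 0.0000·1.7450 = 0.0000 m
margins: 0.0600+0.0050+0.0250 = 0.0900 m
sum ≈ 0.1560+1.0562+0.0000+0.0900 ≈ 1.3022 m = S ✓

v_R_max = 13/10 m/s = 1.3000 m/s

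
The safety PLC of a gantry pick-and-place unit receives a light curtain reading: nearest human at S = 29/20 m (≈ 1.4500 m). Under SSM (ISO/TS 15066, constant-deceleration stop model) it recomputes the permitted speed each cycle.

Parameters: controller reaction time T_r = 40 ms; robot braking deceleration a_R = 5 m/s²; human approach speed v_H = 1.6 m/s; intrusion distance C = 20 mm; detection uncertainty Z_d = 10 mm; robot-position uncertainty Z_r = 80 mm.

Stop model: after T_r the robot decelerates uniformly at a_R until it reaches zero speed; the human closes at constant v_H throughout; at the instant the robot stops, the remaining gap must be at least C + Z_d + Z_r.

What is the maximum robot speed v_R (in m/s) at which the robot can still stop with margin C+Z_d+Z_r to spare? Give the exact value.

v_R_max = 11/5 m/s = 2.2000 m/s

collect terms ⇒ (1/10)·v_R² + (9/25)·v_R + (-319/250) = 0
  disc = (9/25)² − 4·(1/10)·(-319/250) = 16/25 ; √disc = 4/5
  v_R = (−(9/25) + 4/5) / (2·(1/10)) = 11/5 m/s
check:
stop time T_s = (11/5)/5 = 0.4400 s
reaction-phase robot travel = 2.2000·0.0400 = 0.0880 m
robot under decel: 2.2000²/(2·5.0000) = 0.4840 m
person approaches 1.6000·(0.0400+0.4400) = 0.7680 m
residual clearance needed = 0.0200+0.0100+0.0800 = 0.1100 m
sum ≈ 0.0880+0.4840+0.7680+0.1100 ≈ 1.4500 m = S ✓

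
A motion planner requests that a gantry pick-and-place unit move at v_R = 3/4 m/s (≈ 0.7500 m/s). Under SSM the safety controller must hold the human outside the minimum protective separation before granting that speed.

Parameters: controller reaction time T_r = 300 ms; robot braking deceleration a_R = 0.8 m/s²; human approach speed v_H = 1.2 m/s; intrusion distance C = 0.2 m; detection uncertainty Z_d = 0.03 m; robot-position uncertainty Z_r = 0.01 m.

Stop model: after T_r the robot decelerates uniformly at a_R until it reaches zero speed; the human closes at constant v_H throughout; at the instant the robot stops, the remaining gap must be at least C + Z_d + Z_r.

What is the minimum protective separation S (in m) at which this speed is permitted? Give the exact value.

S_min = 1473/640 m = 2.3016 m

braking lasts T_s = (3/4)/(4/5) = 0.9375 s
reaction-phase robot travel = 0.7500·0.3000 = 0.2250 m
robot under decel: 0.7500²/(2·0.8000) = 0.3516 m
human over T_r+T_s: 1.2000·(0.3000+0.9375) = 1.4850 m
margins: 0.2000+0.0300+0.0100 = 0.2400 m
S_min ≈ 0.2250+0.3516+1.4850+0.2400  ⇒  S_min = 1473/640 m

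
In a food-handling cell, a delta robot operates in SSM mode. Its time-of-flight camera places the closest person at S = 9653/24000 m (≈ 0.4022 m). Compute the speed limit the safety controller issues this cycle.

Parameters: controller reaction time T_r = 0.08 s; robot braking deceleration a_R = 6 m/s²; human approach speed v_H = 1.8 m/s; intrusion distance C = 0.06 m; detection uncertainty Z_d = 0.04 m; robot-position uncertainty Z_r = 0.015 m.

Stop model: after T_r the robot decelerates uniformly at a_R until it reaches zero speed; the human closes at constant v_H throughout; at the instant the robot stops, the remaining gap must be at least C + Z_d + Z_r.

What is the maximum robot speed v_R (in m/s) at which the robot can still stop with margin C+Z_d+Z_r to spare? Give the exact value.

collect terms ⇒ (1/12)·v_R² + (19/50)·v_R + (-3437/24000) = 0
  disc = (19/50)² − 4·(1/12)·(-3437/24000) = 69169/360000 ; √disc = 263/600
  v_R = (−(19/50) + 263/600) / (2·(1/12)) = 7/20 m/s
check:
braking lasts T_s = (7/20)/6 = 0.0583 s
robot in T_r: 0.3500·0.0800 = 0.0280 m
robot covers 0.3500·0.0583 − ½·6.0000·0.0583² = 0.0102 m while stopping
human over T_r+T_s: 1.8000·(0.0800+0.0583) = 0.2490 m
C+Z_d+Z_r = 0.0600+0.0400+0.0150 = 0.1150 m
sum ≈ 0.0280+0.0102+0.2490+0.1150 ≈ 0.4022 m = S ✓

v_R_max = 7/20 m/s = 0.3500 m/s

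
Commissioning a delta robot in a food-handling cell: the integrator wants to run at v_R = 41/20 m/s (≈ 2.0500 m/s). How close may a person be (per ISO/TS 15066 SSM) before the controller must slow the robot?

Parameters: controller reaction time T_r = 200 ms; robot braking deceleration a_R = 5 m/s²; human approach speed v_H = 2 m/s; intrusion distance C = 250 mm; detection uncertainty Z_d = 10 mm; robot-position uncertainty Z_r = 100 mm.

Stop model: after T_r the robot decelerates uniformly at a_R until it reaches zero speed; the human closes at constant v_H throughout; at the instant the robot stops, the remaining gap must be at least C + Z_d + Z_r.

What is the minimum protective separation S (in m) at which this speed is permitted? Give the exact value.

T_s = v_R/a_R = (41/20)/5 = 0.4100 s
reaction-phase robot travel = 2.0500·0.2000 = 0.4100 m
braking distance = 2.0500²/(2·5.0000) = 0.4203 m
human over T_r+T_s: 2.0000·(0.2000+0.4100) = 1.2200 m
C+Z_d+Z_r = 0.2500+0.0100+0.1000 = 0.3600 m
S_min ≈ 0.4100+0.4203+1.2200+0.3600  ⇒  S_min = 9641/4000 m

S_min = 9641/4000 m = 2.4103 m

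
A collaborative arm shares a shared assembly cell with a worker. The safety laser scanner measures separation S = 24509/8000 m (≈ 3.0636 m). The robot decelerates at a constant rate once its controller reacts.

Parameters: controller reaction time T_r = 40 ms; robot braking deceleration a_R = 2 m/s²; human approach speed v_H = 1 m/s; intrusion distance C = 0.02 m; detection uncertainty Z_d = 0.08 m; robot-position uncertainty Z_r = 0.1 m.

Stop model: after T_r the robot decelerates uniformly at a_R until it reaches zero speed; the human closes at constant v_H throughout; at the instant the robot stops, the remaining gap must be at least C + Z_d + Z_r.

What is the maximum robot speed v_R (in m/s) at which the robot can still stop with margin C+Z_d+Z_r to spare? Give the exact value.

v_R_max = 49/20 m/s = 2.4500 m/s

at the boundary: (1/4)·v² + (27/50)·v + (-22589/8000) = 0
  disc = (27/50)² − 4·(1/4)·(-22589/8000) = 124609/40000 ; √disc = 353/200
  v_R = (−(27/50) + 353/200) / (2·(1/4)) = 49/20 m/s
check:
T_s = v_R/a_R = (49/20)/2 = 1.2250 s
robot in T_r: 2.4500·0.0400 = 0.0980 m
robot under decel: 2.4500²/(2·2.0000) = 1.5006 m
human over T_r+T_s: 1.0000·(0.0400+1.2250) = 1.2650 m
margins: 0.0200+0.0800+0.1000 = 0.2000 m
sum ≈ 0.0980+1.5006+1.2650+0.2000 ≈ 3.0636 m = S ✓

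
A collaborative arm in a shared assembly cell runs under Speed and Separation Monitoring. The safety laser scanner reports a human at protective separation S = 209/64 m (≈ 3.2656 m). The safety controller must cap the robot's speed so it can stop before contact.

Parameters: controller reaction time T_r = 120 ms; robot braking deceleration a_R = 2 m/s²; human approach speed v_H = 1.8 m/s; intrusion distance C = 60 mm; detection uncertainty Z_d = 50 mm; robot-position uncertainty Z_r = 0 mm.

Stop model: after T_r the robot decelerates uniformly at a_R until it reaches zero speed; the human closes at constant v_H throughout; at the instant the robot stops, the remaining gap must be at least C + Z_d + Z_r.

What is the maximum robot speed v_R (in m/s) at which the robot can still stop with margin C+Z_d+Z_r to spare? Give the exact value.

v_R_max = 39/20 m/s = 1.9500 m/s

quadratic (1/4)·v² + (51/50)·v + (-23517/8000) = 0
  disc = (51/50)² − 4·(1/4)·(-23517/8000) = 159201/40000 ; √disc = 399/200
  v_R = (−(51/50) + 399/200) / (2·(1/4)) = 39/20 m/s
check:
braking lasts T_s = (39/20)/2 = 0.9750 s
robot covers v_R·T_r = 1.9500·0.1200 = 0.2340 m before braking
robot under decel: 1.9500²/(2·2.0000) = 0.9506 m
human over T_r+T_s: 1.8000·(0.1200+0.9750) = 1.9710 m
margins: 0.0600+0.0500+0.0000 = 0.1100 m
sum ≈ 0.2340+0.9506+1.9710+0.1100 ≈ 3.2656 m = S ✓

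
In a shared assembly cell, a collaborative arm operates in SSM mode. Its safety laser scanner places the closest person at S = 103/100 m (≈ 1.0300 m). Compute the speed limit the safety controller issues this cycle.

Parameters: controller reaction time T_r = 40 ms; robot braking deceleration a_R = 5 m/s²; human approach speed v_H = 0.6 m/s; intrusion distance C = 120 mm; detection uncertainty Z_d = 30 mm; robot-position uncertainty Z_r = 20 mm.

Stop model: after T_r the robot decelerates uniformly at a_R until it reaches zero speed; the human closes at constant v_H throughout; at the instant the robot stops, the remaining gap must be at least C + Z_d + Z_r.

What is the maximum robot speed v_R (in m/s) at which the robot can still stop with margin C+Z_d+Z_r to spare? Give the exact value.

v_R_max = 11/5 m/s = 2.2000 m/s

quadratic (1/10)·v² + (4/25)·v + (-209/250) = 0
  disc = (4/25)² − 4·(1/10)·(-209/250) = 9/25 ; √disc = 3/5
  v_R = (−(4/25) + 3/5) / (2·(1/10)) = 11/5 m/s
check:
T_s = v_R/a_R = (11/5)/5 = 0.4400 s
robot in T_r: 2.2000·0.0400 = 0.0880 m
robot under decel: 2.2000²/(2·5.0000) = 0.4840 m
human closes 0.6000·0.4800 = 0.2880 m
margins: 0.1200+0.0300+0.0200 = 0.1700 m
sum ≈ 0.0880+0.4840+0.2880+0.1700 ≈ 1.0300 m = S ✓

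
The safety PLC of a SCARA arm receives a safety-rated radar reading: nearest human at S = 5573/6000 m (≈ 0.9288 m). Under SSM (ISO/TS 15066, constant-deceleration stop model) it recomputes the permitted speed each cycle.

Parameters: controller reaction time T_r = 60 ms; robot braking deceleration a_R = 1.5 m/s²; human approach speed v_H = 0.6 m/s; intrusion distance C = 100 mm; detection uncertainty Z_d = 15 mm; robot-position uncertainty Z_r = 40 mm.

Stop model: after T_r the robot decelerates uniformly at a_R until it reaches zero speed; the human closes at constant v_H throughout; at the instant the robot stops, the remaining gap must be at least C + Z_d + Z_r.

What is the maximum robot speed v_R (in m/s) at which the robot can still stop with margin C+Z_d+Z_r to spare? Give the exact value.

v_R_max = 19/20 m/s = 0.9500 m/s

collect terms ⇒ (1/3)·v_R² + (23/50)·v_R + (-4427/6000) = 0
  disc = (23/50)² − 4·(1/3)·(-4427/6000) = 6724/5625 ; √disc = 82/75
  v_R = (−(23/50) + 82/75) / (2·(1/3)) = 19/20 m/s
check:
T_s = v_R/a_R = (19/20)/(3/2) = 0.6333 s
robot covers v_R·T_r = 0.9500·0.0600 = 0.0570 m before braking
robot covers 0.9500·0.6333 − ½·1.5000·0.6333² = 0.3008 m while stopping
human closes 0.6000·0.6933 = 0.4160 m
margins: 0.1000+0.0150+0.0400 = 0.1550 m
sum ≈ 0.0570+0.3008+0.4160+0.1550 ≈ 0.9288 m = S ✓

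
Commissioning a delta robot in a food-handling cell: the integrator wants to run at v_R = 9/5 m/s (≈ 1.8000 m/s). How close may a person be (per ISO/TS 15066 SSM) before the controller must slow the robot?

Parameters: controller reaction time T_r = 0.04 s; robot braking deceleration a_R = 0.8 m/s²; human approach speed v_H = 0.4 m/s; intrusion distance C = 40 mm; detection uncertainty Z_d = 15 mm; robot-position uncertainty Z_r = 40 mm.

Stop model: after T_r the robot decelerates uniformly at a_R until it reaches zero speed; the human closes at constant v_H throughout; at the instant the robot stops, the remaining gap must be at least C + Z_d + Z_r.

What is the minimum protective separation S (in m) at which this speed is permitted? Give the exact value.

stop time T_s = (9/5)/(4/5) = 2.2500 s
robot in T_r: 1.8000·0.0400 = 0.0720 m
robot covers 1.8000·2.2500 − ½·0.8000·2.2500² = 2.0250 m while stopping
human over T_r+T_s: 0.4000·(0.0400+2.2500) = 0.9160 m
margins: 0.0400+0.0150+0.0400 = 0.0950 m
S_min ≈ 0.0720+2.0250+0.9160+0.0950  ⇒  S_min = 777/250 m

S_min = 777/250 m = 3.1080 m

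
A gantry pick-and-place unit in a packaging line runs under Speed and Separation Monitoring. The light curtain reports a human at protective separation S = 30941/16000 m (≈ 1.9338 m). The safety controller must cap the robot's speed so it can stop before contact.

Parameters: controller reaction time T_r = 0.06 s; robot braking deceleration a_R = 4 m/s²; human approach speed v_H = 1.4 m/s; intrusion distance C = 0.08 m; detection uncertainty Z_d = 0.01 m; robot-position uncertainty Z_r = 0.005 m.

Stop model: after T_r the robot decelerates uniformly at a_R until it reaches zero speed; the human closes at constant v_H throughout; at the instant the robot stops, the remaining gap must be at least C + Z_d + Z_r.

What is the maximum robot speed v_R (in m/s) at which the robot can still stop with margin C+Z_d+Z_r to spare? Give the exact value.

quadratic (1/8)·v² + (41/100)·v + (-28077/16000) = 0
  disc = (41/100)² − 4·(1/8)·(-28077/16000) = 167281/160000 ; √disc = 409/400
  v_R = (−(41/100) + 409/400) / (2·(1/8)) = 49/20 m/s
check:
braking lasts T_s = (49/20)/4 = 0.6125 s
robot in T_r: 2.4500·0.0600 = 0.1470 m
robot under decel: 2.4500²/(2·4.0000) = 0.7503 m
human closes 1.4000·0.6725 = 0.9415 m
margins: 0.0800+0.0100+0.0050 = 0.0950 m
sum ≈ 0.1470+0.7503+0.9415+0.0950 ≈ 1.9338 m = S ✓

v_R_max = 49/20 m/s = 2.4500 m/s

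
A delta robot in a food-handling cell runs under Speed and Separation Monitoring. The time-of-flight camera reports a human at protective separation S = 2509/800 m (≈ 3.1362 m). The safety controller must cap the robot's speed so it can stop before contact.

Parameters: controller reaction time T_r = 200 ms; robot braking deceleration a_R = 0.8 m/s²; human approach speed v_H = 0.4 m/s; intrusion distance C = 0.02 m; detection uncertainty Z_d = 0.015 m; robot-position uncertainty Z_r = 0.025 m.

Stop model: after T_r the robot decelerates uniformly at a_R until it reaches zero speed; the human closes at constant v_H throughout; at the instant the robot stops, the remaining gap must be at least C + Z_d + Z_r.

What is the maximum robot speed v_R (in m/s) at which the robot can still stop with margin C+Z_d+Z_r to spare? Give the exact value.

collect terms ⇒ (5/8)·v_R² + (7/10)·v_R + (-2397/800) = 0
  disc = (7/10)² − 4·(5/8)·(-2397/800) = 12769/1600 ; √disc = 113/40
  v_R = (−(7/10) + 113/40) / (2·(5/8)) = 17/10 m/s
check:
braking lasts T_s = (17/10)/(4/5) = 2.1250 s
reaction-phase robot travel = 1.7000·0.2000 = 0.3400 m
robot covers 1.7000·2.1250 − ½·0.8000·2.1250² = 1.8062 m while stopping
human closes 0.4000·2.3250 = 0.9300 m
residual clearance needed = 0.0200+0.0150+0.0250 = 0.0600 m
sum ≈ 0.3400+1.8062+0.9300+0.0600 ≈ 3.1362 m = S ✓

v_R_max = 17/10 m/s = 1.7000 m/s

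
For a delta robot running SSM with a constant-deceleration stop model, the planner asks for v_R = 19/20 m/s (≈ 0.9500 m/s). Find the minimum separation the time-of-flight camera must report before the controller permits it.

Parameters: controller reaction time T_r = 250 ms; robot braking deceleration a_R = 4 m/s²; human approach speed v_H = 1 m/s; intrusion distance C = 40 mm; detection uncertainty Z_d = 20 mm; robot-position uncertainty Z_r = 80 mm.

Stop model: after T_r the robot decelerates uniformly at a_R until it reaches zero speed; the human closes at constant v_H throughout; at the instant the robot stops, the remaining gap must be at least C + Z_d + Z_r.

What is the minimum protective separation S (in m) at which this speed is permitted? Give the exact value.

T_s = v_R/a_R = (19/20)/4 = 0.2375 s
reaction-phase robot travel = 0.9500·0.2500 = 0.2375 m
robot covers 0.9500·0.2375 − ½·4.0000·0.2375² = 0.1128 m while stopping
human over T_r+T_s: 1.0000·(0.2500+0.2375) = 0.4875 m
residual clearance needed = 0.0400+0.0200+0.0800 = 0.1400 m
S_min ≈ 0.2375+0.1128+0.4875+0.1400  ⇒  S_min = 3129/3200 m

S_min = 3129/3200 m = 0.9778 m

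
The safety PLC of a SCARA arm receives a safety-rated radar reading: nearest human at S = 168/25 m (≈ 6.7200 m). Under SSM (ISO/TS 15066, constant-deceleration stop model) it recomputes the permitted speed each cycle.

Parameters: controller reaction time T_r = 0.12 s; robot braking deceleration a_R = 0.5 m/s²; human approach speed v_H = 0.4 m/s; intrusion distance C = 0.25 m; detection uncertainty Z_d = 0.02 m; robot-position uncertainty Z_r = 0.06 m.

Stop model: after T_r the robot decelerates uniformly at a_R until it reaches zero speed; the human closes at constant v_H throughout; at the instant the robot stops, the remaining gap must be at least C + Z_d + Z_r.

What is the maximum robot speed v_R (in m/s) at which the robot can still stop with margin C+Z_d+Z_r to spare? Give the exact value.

v_R_max = 21/10 m/s = 2.1000 m/s

collect terms ⇒ (1)·v_R² + (23/25)·v_R + (-3171/500) = 0
  disc = (23/25)² − 4·(1)·(-3171/500) = 16384/625 ; √disc = 128/25
  v_R = (−(23/25) + 128/25) / (2·(1)) = 21/10 m/s
check:
braking lasts T_s = (21/10)/(1/2) = 4.2000 s
robot in T_r: 2.1000·0.1200 = 0.2520 m
robot covers 2.1000·4.2000 − ½·0.5000·4.2000² = 4.4100 m while stopping
human over T_r+T_s: 0.4000·(0.1200+4.2000) = 1.7280 m
margins: 0.2500+0.0200+0.0600 = 0.3300 m
sum ≈ 0.2520+4.4100+1.7280+0.3300 ≈ 6.7200 m = S ✓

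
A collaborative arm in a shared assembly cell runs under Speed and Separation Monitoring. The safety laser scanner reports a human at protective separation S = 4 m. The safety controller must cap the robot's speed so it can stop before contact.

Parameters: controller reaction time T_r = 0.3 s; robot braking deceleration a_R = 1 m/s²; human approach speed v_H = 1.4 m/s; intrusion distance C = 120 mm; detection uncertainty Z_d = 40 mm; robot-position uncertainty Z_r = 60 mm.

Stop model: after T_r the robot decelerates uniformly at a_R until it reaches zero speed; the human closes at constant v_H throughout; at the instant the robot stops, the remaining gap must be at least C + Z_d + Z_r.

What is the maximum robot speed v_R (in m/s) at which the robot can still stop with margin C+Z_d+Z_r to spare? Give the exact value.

v_R_max = 7/5 m/s = 1.4000 m/s

quadratic (1/2)·v² + (17/10)·v + (-84/25) = 0
  disc = (17/10)² − 4·(1/2)·(-84/25) = 961/100 ; √disc = 31/10
  v_R = (−(17/10) + 31/10) / (2·(1/2)) = 7/5 m/s
check:
T_s = v_R/a_R = (7/5)/1 = 1.4000 s
reaction-phase robot travel = 1.4000·0.3000 = 0.4200 m
braking distance = 1.4000²/(2·1.0000) = 0.9800 m
person approaches 1.4000·(0.3000+1.4000) = 2.3800 m
C+Z_d+Z_r = 0.1200+0.0400+0.0600 = 0.2200 m
sum ≈ 0.4200+0.9800+2.3800+0.2200 ≈ 4.0000 m = S ✓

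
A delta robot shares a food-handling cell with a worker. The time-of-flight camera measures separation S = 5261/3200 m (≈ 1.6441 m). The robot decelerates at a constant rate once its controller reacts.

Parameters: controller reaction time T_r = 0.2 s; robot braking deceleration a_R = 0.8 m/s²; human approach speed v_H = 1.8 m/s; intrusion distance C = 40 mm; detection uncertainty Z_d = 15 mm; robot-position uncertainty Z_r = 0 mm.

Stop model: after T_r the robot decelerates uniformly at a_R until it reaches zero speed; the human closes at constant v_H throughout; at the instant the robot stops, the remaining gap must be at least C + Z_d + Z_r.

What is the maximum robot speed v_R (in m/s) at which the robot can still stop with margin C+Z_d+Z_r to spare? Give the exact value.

collect terms ⇒ (5/8)·v_R² + (49/20)·v_R + (-3933/3200) = 0
  disc = (49/20)² − 4·(5/8)·(-3933/3200) = 58081/6400 ; √disc = 241/80
  v_R = (−(49/20) + 241/80) / (2·(5/8)) = 9/20 m/s
check:
braking lasts T_s = (9/20)/(4/5) = 0.5625 s
robot in T_r: 0.4500·0.2000 = 0.0900 m
braking distance = 0.4500²/(2·0.8000) = 0.1266 m
human over T_r+T_s: 1.8000·(0.2000+0.5625) = 1.3725 m
C+Z_d+Z_r = 0.0400+0.0150+0.0000 = 0.0550 m
sum ≈ 0.0900+0.1266+1.3725+0.0550 ≈ 1.6441 m = S ✓

v_R_max = 9/20 m/s = 0.4500 m/s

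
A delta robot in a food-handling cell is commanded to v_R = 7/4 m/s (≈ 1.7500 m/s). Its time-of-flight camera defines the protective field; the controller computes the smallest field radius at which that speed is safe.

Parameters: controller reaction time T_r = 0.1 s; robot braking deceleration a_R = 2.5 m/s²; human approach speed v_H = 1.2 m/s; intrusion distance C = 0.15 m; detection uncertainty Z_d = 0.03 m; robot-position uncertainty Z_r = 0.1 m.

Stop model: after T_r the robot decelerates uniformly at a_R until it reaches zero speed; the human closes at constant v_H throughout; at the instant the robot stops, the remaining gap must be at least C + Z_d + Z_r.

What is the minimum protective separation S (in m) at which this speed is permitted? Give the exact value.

T_s = v_R/a_R = (7/4)/(5/2) = 0.7000 s
robot in T_r: 1.7500·0.1000 = 0.1750 m
braking distance = 1.7500²/(2·2.5000) = 0.6125 m
human closes 1.2000·0.8000 = 0.9600 m
margins: 0.1500+0.0300+0.1000 = 0.2800 m
S_min ≈ 0.1750+0.6125+0.9600+0.2800  ⇒  S_min = 811/400 m

S_min = 811/400 m = 2.0275 m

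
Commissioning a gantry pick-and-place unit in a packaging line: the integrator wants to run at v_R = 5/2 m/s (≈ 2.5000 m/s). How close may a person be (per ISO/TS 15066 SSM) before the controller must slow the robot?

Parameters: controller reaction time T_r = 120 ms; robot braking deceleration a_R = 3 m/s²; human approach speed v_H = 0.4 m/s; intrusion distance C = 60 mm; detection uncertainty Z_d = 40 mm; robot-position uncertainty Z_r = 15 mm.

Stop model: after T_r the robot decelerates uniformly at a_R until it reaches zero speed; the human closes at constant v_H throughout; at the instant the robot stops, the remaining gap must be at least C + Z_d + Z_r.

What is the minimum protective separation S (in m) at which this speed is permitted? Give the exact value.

stop time T_s = (5/2)/3 = 0.8333 s
robot covers v_R·T_r = 2.5000·0.1200 = 0.3000 m before braking
robot under decel: 2.5000²/(2·3.0000) = 1.0417 m
human closes 0.4000·0.9533 = 0.3813 m
residual clearance needed = 0.0600+0.0400+0.0150 = 0.1150 m
S_min ≈ 0.3000+1.0417+0.3813+0.1150  ⇒  S_min = 919/500 m

S_min = 919/500 m = 1.8380 m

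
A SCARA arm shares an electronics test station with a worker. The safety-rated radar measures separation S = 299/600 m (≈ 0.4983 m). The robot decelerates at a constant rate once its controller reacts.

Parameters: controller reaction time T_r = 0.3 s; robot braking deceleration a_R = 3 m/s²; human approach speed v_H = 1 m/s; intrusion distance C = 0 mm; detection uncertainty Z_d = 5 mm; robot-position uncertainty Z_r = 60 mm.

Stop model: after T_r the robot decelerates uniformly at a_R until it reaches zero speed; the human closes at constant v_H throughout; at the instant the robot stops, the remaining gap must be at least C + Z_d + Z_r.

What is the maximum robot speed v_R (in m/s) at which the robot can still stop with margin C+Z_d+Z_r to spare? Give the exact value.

at the boundary: (1/6)·v² + (19/30)·v + (-2/15) = 0
  disc = (19/30)² − 4·(1/6)·(-2/15) = 49/100 ; √disc = 7/10
  v_R = (−(19/30) + 7/10) / (2·(1/6)) = 1/5 m/s
check:
T_s = v_R/a_R = (1/5)/3 = 0.0667 s
robot covers v_R·T_r = 0.2000·0.3000 = 0.0600 m before braking
robot covers 0.2000·0.0667 − ½·3.0000·0.0667² = 0.0067 m while stopping
human closes 1.0000·0.3667 = 0.3667 m
margins: 0.0000+0.0050+0.0600 = 0.0650 m
sum ≈ 0.0600+0.0067+0.3667+0.0650 ≈ 0.4983 m = S ✓

v_R_max = 1/5 m/s = 0.2000 m/s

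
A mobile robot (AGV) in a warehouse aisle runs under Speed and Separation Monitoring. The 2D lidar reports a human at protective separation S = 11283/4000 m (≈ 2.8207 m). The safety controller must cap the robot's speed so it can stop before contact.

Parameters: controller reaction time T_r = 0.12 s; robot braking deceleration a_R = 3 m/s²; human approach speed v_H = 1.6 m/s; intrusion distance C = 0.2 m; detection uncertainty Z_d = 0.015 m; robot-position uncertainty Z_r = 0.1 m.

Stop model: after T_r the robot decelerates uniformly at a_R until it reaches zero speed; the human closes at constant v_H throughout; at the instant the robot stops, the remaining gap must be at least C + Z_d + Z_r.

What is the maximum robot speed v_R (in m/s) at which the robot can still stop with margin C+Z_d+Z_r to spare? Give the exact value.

quadratic (1/6)·v² + (49/75)·v + (-1851/800) = 0
  disc = (49/75)² − 4·(1/6)·(-1851/800) = 177241/90000 ; √disc = 421/300
  v_R = (−(49/75) + 421/300) / (2·(1/6)) = 9/4 m/s
check:
braking lasts T_s = (9/4)/3 = 0.7500 s
reaction-phase robot travel = 2.2500·0.1200 = 0.2700 m
robot under decel: 2.2500²/(2·3.0000) = 0.8438 m
person approaches 1.6000·(0.1200+0.7500) = 1.3920 m
residual clearance needed = 0.2000+0.0150+0.1000 = 0.3150 m
sum ≈ 0.2700+0.8438+1.3920+0.3150 ≈ 2.8207 m = S ✓

v_R_max = 9/4 m/s = 2.2500 m/s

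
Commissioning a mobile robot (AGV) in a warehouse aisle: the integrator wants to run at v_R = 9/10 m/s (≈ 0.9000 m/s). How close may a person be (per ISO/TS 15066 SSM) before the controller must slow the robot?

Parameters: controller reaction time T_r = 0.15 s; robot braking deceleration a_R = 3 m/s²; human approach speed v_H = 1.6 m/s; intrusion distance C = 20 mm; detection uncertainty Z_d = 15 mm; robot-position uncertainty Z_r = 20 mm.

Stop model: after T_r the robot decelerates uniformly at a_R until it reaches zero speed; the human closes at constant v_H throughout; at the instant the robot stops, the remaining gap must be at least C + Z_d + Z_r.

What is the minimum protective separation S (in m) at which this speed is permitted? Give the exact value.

braking lasts T_s = (9/10)/3 = 0.3000 s
reaction-phase robot travel = 0.9000·0.1500 = 0.1350 m
braking distance = 0.9000²/(2·3.0000) = 0.1350 m
human closes 1.6000·0.4500 = 0.7200 m
residual clearance needed = 0.0200+0.0150+0.0200 = 0.0550 m
S_min ≈ 0.1350+0.1350+0.7200+0.0550  ⇒  S_min = 209/200 m

S_min = 209/200 m = 1.0450 m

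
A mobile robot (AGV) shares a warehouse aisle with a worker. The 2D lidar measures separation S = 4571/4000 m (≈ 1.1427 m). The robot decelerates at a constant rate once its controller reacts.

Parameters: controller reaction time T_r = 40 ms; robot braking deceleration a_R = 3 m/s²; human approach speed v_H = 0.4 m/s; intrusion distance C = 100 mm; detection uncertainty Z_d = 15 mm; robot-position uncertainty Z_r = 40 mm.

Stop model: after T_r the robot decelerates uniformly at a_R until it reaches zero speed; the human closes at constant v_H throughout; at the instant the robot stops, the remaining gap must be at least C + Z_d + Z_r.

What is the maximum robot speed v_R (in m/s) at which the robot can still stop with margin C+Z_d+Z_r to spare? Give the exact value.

v_R_max = 39/20 m/s = 1.9500 m/s

at the boundary: (1/6)·v² + (13/75)·v + (-3887/4000) = 0
  disc = (13/75)² − 4·(1/6)·(-3887/4000) = 61009/90000 ; √disc = 247/300
  v_R = (−(13/75) + 247/300) / (2·(1/6)) = 39/20 m/s
check:
braking lasts T_s = (39/20)/3 = 0.6500 s
reaction-phase robot travel = 1.9500·0.0400 = 0.0780 m
robot under decel: 1.9500²/(2·3.0000) = 0.6338 m
human over T_r+T_s: 0.4000·(0.0400+0.6500) = 0.2760 m
residual clearance needed = 0.1000+0.0150+0.0400 = 0.1550 m
sum ≈ 0.0780+0.6338+0.2760+0.1550 ≈ 1.1427 m = S ✓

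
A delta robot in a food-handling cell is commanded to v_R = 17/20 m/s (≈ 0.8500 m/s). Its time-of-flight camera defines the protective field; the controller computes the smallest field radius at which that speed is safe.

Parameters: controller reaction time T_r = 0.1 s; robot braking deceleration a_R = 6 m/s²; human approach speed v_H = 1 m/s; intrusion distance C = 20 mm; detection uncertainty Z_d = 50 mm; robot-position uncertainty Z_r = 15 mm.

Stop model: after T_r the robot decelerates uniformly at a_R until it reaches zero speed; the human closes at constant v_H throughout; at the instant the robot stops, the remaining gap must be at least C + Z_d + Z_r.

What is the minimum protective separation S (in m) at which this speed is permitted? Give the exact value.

T_s = v_R/a_R = (17/20)/6 = 0.1417 s
robot covers v_R·T_r = 0.8500·0.1000 = 0.0850 m before braking
braking distance = 0.8500²/(2·6.0000) = 0.0602 m
person approaches 1.0000·(0.1000+0.1417) = 0.2417 m
C+Z_d+Z_r = 0.0200+0.0500+0.0150 = 0.0850 m
S_min ≈ 0.0850+0.0602+0.2417+0.0850  ⇒  S_min = 151/320 m

S_min = 151/320 m = 0.4719 m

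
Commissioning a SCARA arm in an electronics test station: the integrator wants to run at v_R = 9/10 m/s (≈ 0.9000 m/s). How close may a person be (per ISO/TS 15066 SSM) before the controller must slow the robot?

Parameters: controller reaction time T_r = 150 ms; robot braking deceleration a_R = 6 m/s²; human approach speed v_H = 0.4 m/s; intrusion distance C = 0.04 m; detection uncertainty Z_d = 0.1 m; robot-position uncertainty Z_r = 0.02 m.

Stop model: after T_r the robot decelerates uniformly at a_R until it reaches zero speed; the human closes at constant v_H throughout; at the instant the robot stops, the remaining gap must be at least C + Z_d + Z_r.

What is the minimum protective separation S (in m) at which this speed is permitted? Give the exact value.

stop time T_s = (9/10)/6 = 0.1500 s
reaction-phase robot travel = 0.9000·0.1500 = 0.1350 m
robot under decel: 0.9000²/(2·6.0000) = 0.0675 m
person approaches 0.4000·(0.1500+0.1500) = 0.1200 m
residual clearance needed = 0.0400+0.1000+0.0200 = 0.1600 m
S_min ≈ 0.1350+0.0675+0.1200+0.1600  ⇒  S_min = 193/400 m

S_min = 193/400 m = 0.4825 m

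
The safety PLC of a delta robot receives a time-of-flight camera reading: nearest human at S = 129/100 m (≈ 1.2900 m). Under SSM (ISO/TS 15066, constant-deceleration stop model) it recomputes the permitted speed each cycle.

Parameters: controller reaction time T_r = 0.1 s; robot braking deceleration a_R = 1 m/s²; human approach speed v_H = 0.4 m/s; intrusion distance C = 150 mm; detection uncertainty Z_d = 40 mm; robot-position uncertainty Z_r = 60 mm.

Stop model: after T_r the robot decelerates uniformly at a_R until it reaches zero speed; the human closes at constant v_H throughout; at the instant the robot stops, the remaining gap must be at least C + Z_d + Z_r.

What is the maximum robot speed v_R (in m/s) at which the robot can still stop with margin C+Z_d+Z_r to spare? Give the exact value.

at the boundary: (1/2)·v² + (1/2)·v + (-1) = 0
  disc = (1/2)² − 4·(1/2)·(-1) = 9/4 ; √disc = 3/2
  v_R = (−(1/2) + 3/2) / (2·(1/2)) = 1 m/s
check:
braking lasts T_s = 1/1 = 1.0000 s
reaction-phase robot travel = 1.0000·0.1000 = 0.1000 m
robot under decel: 1.0000²/(2·1.0000) = 0.5000 m
person approaches 0.4000·(0.1000+1.0000) = 0.4400 m
C+Z_d+Z_r = 0.1500+0.0400+0.0600 = 0.2500 m
sum ≈ 0.1000+0.5000+0.4400+0.2500 ≈ 1.2900 m = S ✓

v_R_max = 1 m/s = 1.0000 m/s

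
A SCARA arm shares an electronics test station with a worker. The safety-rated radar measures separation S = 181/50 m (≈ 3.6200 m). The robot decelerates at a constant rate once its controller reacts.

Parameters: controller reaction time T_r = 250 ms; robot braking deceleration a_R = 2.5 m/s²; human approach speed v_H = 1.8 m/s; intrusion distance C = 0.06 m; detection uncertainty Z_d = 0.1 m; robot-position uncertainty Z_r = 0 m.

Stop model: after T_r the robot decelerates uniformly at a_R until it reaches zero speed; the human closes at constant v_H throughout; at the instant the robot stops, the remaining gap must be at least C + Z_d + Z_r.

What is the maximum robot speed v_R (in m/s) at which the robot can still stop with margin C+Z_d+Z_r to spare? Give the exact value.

v_R_max = 43/20 m/s = 2.1500 m/s

at the boundary: (1/5)·v² + (97/100)·v + (-301/100) = 0
  disc = (97/100)² − 4·(1/5)·(-301/100) = 33489/10000 ; √disc = 183/100
  v_R = (−(97/100) + 183/100) / (2·(1/5)) = 43/20 m/s
check:
T_s = v_R/a_R = (43/20)/(5/2) = 0.8600 s
robot in T_r: 2.1500·0.2500 = 0.5375 m
robot under decel: 2.1500²/(2·2.5000) = 0.9245 m
human over T_r+T_s: 1.8000·(0.2500+0.8600) = 1.9980 m
margins: 0.0600+0.1000+0.0000 = 0.1600 m
sum ≈ 0.5375+0.9245+1.9980+0.1600 ≈ 3.6200 m = S ✓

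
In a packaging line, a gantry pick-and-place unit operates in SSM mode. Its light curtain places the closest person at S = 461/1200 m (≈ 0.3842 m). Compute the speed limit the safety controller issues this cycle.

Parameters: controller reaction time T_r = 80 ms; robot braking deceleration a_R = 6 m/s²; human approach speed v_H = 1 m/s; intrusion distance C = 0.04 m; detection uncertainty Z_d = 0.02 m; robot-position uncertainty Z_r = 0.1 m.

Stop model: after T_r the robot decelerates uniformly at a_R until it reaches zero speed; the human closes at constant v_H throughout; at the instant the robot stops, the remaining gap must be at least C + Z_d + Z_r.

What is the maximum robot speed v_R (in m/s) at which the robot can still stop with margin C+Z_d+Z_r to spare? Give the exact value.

collect terms ⇒ (1/12)·v_R² + (37/150)·v_R + (-173/1200) = 0
  disc = (37/150)² − 4·(1/12)·(-173/1200) = 1089/10000 ; √disc = 33/100
  v_R = (−(37/150) + 33/100) / (2·(1/12)) = 1/2 m/s
check:
T_s = v_R/a_R = (1/2)/6 = 0.0833 s
reaction-phase robot travel = 0.5000·0.0800 = 0.0400 m
braking distance = 0.5000²/(2·6.0000) = 0.0208 m
person approaches 1.0000·(0.0800+0.0833) = 0.1633 m
C+Z_d+Z_r = 0.0400+0.0200+0.1000 = 0.1600 m
sum ≈ 0.0400+0.0208+0.1633+0.1600 ≈ 0.3842 m = S ✓

v_R_max = 1/2 m/s = 0.5000 m/s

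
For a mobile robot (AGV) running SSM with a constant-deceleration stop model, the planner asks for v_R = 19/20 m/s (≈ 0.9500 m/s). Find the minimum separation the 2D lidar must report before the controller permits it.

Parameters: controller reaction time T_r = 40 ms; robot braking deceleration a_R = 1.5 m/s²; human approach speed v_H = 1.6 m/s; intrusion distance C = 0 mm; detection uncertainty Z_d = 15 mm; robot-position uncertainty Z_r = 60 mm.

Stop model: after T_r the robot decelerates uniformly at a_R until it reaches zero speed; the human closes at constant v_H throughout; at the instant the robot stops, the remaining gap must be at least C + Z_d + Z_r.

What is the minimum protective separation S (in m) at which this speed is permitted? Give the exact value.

stop time T_s = (19/20)/(3/2) = 0.6333 s
robot in T_r: 0.9500·0.0400 = 0.0380 m
robot covers 0.9500·0.6333 − ½·1.5000·0.6333² = 0.3008 m while stopping
human closes 1.6000·0.6733 = 1.0773 m
C+Z_d+Z_r = 0.0000+0.0150+0.0600 = 0.0750 m
S_min ≈ 0.0380+0.3008+1.0773+0.0750  ⇒  S_min = 8947/6000 m

S_min = 8947/6000 m = 1.4912 m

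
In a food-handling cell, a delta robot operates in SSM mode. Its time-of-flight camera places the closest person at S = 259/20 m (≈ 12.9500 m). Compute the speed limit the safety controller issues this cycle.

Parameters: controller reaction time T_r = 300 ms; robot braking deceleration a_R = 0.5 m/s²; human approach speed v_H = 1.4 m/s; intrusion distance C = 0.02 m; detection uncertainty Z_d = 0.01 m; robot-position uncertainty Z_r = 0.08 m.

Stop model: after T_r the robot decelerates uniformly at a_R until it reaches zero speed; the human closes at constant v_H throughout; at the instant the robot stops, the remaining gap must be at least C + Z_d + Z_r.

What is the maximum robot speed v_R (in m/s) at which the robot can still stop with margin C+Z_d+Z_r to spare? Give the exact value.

v_R_max = 23/10 m/s = 2.3000 m/s

at the boundary: (1)·v² + (31/10)·v + (-621/50) = 0
  disc = (31/10)² − 4·(1)·(-621/50) = 5929/100 ; √disc = 77/10
  v_R = (−(31/10) + 77/10) / (2·(1)) = 23/10 m/s
check:
braking lasts T_s = (23/10)/(1/2) = 4.6000 s
robot in T_r: 2.3000·0.3000 = 0.6900 m
braking distance = 2.3000²/(2·0.5000) = 5.2900 m
person approaches 1.4000·(0.3000+4.6000) = 6.8600 m
C+Z_d+Z_r = 0.0200+0.0100+0.0800 = 0.1100 m
sum ≈ 0.6900+5.2900+6.8600+0.1100 ≈ 12.9500 m = S ✓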